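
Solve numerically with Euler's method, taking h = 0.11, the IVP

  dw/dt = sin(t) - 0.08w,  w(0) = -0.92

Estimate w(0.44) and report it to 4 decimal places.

-0.8167

Euler: w_{n+1} = w_n + h·f(t_n, w_n).
t=0.000000, w=-0.920000: f=0.073600 → w ← -0.920000 + 0.11·0.073600 = -0.911904
t=0.110000, w=-0.911904: f=0.182731 → w ← -0.911904 + 0.11·0.182731 = -0.891804
t=0.220000, w=-0.891804: f=0.289574 → w ← -0.891804 + 0.11·0.289574 = -0.859951
t=0.330000, w=-0.859951: f=0.392839 → w ← -0.859951 + 0.11·0.392839 = -0.816738
w(0.44) ≈ -0.8167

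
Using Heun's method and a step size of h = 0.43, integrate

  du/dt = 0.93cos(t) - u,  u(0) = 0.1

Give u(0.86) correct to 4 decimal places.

0.4738

Heun: k1 = f(t_n, u_n); k2 = f(t_n + h, u_n + h·k1); u_{n+1} = u_n + (h/2)·(k1 + k2).
t=0.000000, u=0.100000:
  k1 = f(0.000000, 0.100000) = 0.830000
  k2 = f(0.430000, 0.456900) = 0.388438
  u ← 0.100000 + (0.43/2)·(0.830000 + 0.388438) = 0.361964
t=0.430000, u=0.361964:
  k1 = f(0.430000, 0.361964) = 0.483374
  k2 = f(0.860000, 0.569815) = 0.036952
  u ← 0.361964 + (0.43/2)·(0.483374 + 0.036952) = 0.473834
u(0.86) ≈ 0.4738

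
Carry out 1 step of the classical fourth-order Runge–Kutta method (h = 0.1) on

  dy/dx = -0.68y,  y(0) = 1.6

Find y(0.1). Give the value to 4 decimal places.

RK4: k1 = f(x_n, y_n); k2 = f(x_n + h/2, y_n + (h/2)·k1); k3 = f(x_n + h/2, y_n + (h/2)·k2); k4 = f(x_n + h, y_n + h·k3); y_{n+1} = y_n + (h/6)·(k1 + 2k2 + 2k3 + k4).
x=0.000000, y=1.600000:
  k1 = f(0.000000, 1.600000) = -1.088000
  k2 = f(0.050000, 1.545600) = -1.051008
  k3 = f(0.050000, 1.547450) = -1.052266
  k4 = f(0.100000, 1.494773) = -1.016446
  y ← 1.600000 + (0.1/6)·(k1 + 2k2 + 2k3 + k4) = 1.494817
y(0.1) ≈ 1.4948

1.4948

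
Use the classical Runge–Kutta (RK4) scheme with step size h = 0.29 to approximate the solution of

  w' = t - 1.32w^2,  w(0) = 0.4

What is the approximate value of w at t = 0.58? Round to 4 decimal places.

0.4467

RK4: k1 = f(t_n, w_n); k2 = f(t_n + h/2, w_n + (h/2)·k1); k3 = f(t_n + h/2, w_n + (h/2)·k2); k4 = f(t_n + h, w_n + h·k3); w_{n+1} = w_n + (h/6)·(k1 + 2k2 + 2k3 + k4).
t=0.000000, w=0.400000:
  k1 = f(0.000000, 0.400000) = -0.211200
  k2 = f(0.145000, 0.369376) = -0.035099
  k3 = f(0.145000, 0.394911) = -0.060860
  k4 = f(0.290000, 0.382351) = 0.097027
  w ← 0.400000 + (0.29/6)·(k1 + 2k2 + 2k3 + k4) = 0.385206
t=0.290000, w=0.385206:
  k1 = f(0.290000, 0.385206) = 0.094134
  k2 = f(0.435000, 0.398855) = 0.225007
  k3 = f(0.435000, 0.417832) = 0.204550
  k4 = f(0.580000, 0.444525) = 0.319165
  w ← 0.385206 + (0.29/6)·(k1 + 2k2 + 2k3 + k4) = 0.446706
w(0.58) ≈ 0.4467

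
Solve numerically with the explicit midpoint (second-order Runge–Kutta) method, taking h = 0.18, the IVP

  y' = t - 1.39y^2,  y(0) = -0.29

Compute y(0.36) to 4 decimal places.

Midpoint: k1 = f(t_n, y_n); k2 = f(t_n + h/2, y_n + (h/2)·k1); y_{n+1} = y_n + h·k2.
t=0.000000, y=-0.290000:
  k1 = f(0.000000, -0.290000) = -0.116899
  k2 = f(0.090000, -0.300521) = -0.035535
  y ← -0.290000 + 0.18·(-0.035535) = -0.296396
t=0.180000, y=-0.296396:
  k1 = f(0.180000, -0.296396) = 0.057887
  k2 = f(0.270000, -0.291186) = 0.152143
  y ← -0.296396 + 0.18·0.152143 = -0.269011
y(0.36) ≈ -0.2690

-0.2690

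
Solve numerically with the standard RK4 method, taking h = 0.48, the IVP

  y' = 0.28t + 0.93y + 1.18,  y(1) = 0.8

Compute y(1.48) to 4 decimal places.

2.1707

RK4: k1 = f(t_n, y_n); k2 = f(t_n + h/2, y_n + (h/2)·k1); k3 = f(t_n + h/2, y_n + (h/2)·k2); k4 = f(t_n + h, y_n + h·k3); y_{n+1} = y_n + (h/6)·(k1 + 2k2 + 2k3 + k4).
t=1.000000, y=0.800000:
  k1 = f(1.000000, 0.800000) = 2.204000
  k2 = f(1.240000, 1.328960) = 2.763133
  k3 = f(1.240000, 1.463152) = 2.887931
  k4 = f(1.480000, 2.186207) = 3.627573
  y ← 0.800000 + (0.48/6)·(k1 + 2k2 + 2k3 + k4) = 2.170696
y(1.48) ≈ 2.1707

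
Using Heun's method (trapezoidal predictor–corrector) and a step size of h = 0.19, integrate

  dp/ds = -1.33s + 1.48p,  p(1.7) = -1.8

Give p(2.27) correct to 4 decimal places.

Heun: k1 = f(s_n, p_n); k2 = f(s_n + h, p_n + h·k1); p_{n+1} = p_n + (h/2)·(k1 + k2).
s=1.700000, p=-1.800000:
  k1 = f(1.700000, -1.800000) = -4.925000
  k2 = f(1.890000, -2.735750) = -6.562610
  p ← -1.800000 + (0.19/2)·(-4.925000 + (-6.562610)) = -2.891323
s=1.890000, p=-2.891323:
  k1 = f(1.890000, -2.891323) = -6.792858
  k2 = f(2.080000, -4.181966) = -8.955710
  p ← -2.891323 + (0.19/2)·(-6.792858 + (-8.955710)) = -4.387437
s=2.080000, p=-4.387437:
  k1 = f(2.080000, -4.387437) = -9.259807
  k2 = f(2.270000, -6.146800) = -12.116364
  p ← -4.387437 + (0.19/2)·(-9.259807 + (-12.116364)) = -6.418173
p(2.27) ≈ -6.4182

-6.4182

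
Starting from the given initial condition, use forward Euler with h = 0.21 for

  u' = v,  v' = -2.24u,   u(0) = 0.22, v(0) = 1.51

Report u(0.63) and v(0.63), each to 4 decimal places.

1.0748, 0.7623

Euler on (u,v): u_{n+1} = u_n + h·u', v_{n+1} = v_n + h·v'.
0.000000: (0.220000, 1.510000); f=(1.510000, -0.492800) → (0.537100, 1.406512)
0.210000: (0.537100, 1.406512); f=(1.406512, -1.203104) → (0.832468, 1.153860)
0.420000: (0.832468, 1.153860); f=(1.153860, -1.864727) → (1.074778, 0.762267)
(u(0.63), v(0.63)) ≈ (1.0748, 0.7623)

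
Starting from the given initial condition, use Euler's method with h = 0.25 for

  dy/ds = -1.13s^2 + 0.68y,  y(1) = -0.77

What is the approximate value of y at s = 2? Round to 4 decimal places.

Euler: y_{n+1} = y_n + h·f(s_n, y_n).
s=1.000000, y=-0.770000: f=-1.653600 → y ← -0.770000 + 0.25·(-1.653600) = -1.183400
s=1.250000, y=-1.183400: f=-2.570337 → y ← -1.183400 + 0.25·(-2.570337) = -1.825984
s=1.500000, y=-1.825984: f=-3.784169 → y ← -1.825984 + 0.25·(-3.784169) = -2.772027
s=1.750000, y=-2.772027: f=-5.345603 → y ← -2.772027 + 0.25·(-5.345603) = -4.108427
y(2) ≈ -4.1084

-4.1084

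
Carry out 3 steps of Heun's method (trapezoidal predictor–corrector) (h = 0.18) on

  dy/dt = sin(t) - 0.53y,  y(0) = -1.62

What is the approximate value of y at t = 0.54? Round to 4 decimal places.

Heun: k1 = f(t_n, y_n); k2 = f(t_n + h, y_n + h·k1); y_{n+1} = y_n + (h/2)·(k1 + k2).
t=0.000000, y=-1.620000:
  k1 = f(0.000000, -1.620000) = 0.858600
  k2 = f(0.180000, -1.465452) = 0.955719
  y ← -1.620000 + (0.18/2)·(0.858600 + 0.955719) = -1.456711
t=0.180000, y=-1.456711:
  k1 = f(0.180000, -1.456711) = 0.951087
  k2 = f(0.360000, -1.285516) = 1.033598
  y ← -1.456711 + (0.18/2)·(0.951087 + 1.033598) = -1.278090
t=0.360000, y=-1.278090:
  k1 = f(0.360000, -1.278090) = 1.029662
  k2 = f(0.540000, -1.092751) = 1.093294
  y ← -1.278090 + (0.18/2)·(1.029662 + 1.093294) = -1.087024
y(0.54) ≈ -1.0870

-1.0870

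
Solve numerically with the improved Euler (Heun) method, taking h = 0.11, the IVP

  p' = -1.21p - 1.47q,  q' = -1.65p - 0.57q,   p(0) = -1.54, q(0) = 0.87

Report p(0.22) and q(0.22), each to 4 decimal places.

Heun on (p,q): k1 = f(x_n, state_n); k2 = f(x_n + h, state_n + h·k1); state_{n+1} = state_n + (h/2)·(k1 + k2).
0.000000: (-1.540000, 0.870000)
  k1 = (0.584500, 2.045100)
  predictor → (-1.475705, 1.094961)
  k2 = (0.176010, 1.810785)
  → (-1.498172, 1.082074)
0.110000: (-1.498172, 1.082074)
  k1 = (0.222140, 1.855202)
  predictor → (-1.473737, 1.286146)
  k2 = (-0.107413, 1.698562)
  → (-1.491862, 1.277531)
(p(0.22), q(0.22)) ≈ (-1.4919, 1.2775)

-1.4919, 1.2775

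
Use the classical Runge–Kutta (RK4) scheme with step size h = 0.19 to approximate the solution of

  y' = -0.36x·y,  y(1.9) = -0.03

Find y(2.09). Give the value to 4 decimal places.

-0.0262

RK4: k1 = f(x_n, y_n); k2 = f(x_n + h/2, y_n + (h/2)·k1); k3 = f(x_n + h/2, y_n + (h/2)·k2); k4 = f(x_n + h, y_n + h·k3); y_{n+1} = y_n + (h/6)·(k1 + 2k2 + 2k3 + k4).
x=1.900000, y=-0.030000:
  k1 = f(1.900000, -0.030000) = 0.020520
  k2 = f(1.995000, -0.028051) = 0.020146
  k3 = f(1.995000, -0.028086) = 0.020171
  k4 = f(2.090000, -0.026167) = 0.019688
  y ← -0.030000 + (0.19/6)·(k1 + 2k2 + 2k3 + k4) = -0.026173
y(2.09) ≈ -0.0262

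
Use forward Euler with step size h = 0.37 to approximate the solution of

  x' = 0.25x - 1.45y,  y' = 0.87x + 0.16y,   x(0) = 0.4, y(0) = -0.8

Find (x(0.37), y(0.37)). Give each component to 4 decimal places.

0.8662, -0.7186

Euler on (x,y): x_{n+1} = x_n + h·x', y_{n+1} = y_n + h·y'.
0.000000: (0.400000, -0.800000); f=(1.260000, 0.220000) → (0.866200, -0.718600)
(x(0.37), y(0.37)) ≈ (0.8662, -0.7186)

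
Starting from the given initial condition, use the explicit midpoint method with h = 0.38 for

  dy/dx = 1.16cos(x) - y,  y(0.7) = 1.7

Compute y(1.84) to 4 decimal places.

0.6850

Midpoint: k1 = f(x_n, y_n); k2 = f(x_n + h/2, y_n + (h/2)·k1); y_{n+1} = y_n + h·k2.
x=0.700000, y=1.700000:
  k1 = f(0.700000, 1.700000) = -0.812783
  k2 = f(0.890000, 1.545571) = -0.815453
  y ← 1.700000 + 0.38·(-0.815453) = 1.390128
x=1.080000, y=1.390128:
  k1 = f(1.080000, 1.390128) = -0.843387
  k2 = f(1.270000, 1.229884) = -0.886198
  y ← 1.390128 + 0.38·(-0.886198) = 1.053372
x=1.460000, y=1.053372:
  k1 = f(1.460000, 1.053372) = -0.925111
  k2 = f(1.650000, 0.877601) = -0.969381
  y ← 1.053372 + 0.38·(-0.969381) = 0.685007
y(1.84) ≈ 0.6850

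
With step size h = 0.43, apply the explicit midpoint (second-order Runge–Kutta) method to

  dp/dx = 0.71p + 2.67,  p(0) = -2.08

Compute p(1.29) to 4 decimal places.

0.3918

Midpoint: k1 = f(x_n, p_n); k2 = f(x_n + h/2, p_n + (h/2)·k1); p_{n+1} = p_n + h·k2.
x=0.000000, p=-2.080000:
  k1 = f(0.000000, -2.080000) = 1.193200
  k2 = f(0.215000, -1.823462) = 1.375342
  p ← -2.080000 + 0.43·1.375342 = -1.488603
x=0.430000, p=-1.488603:
  k1 = f(0.430000, -1.488603) = 1.613092
  k2 = f(0.645000, -1.141788) = 1.859330
  p ← -1.488603 + 0.43·1.859330 = -0.689091
x=0.860000, p=-0.689091:
  k1 = f(0.860000, -0.689091) = 2.180745
  k2 = f(1.075000, -0.220231) = 2.513636
  p ← -0.689091 + 0.43·2.513636 = 0.391773
p(1.29) ≈ 0.3918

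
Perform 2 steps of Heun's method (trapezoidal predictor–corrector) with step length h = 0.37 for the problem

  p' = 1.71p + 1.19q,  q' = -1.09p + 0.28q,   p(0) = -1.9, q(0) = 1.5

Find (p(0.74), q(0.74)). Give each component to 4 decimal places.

Heun on (p,q): k1 = f(t_n, state_n); k2 = f(t_n + h, state_n + h·k1); state_{n+1} = state_n + (h/2)·(k1 + k2).
0.000000: (-1.900000, 1.500000)
  k1 = (-1.464000, 2.491000)
  predictor → (-2.441680, 2.421670)
  k2 = (-1.293485, 3.339499)
  → (-2.410135, 2.578642)
0.370000: (-2.410135, 2.578642)
  k1 = (-1.052746, 3.349067)
  predictor → (-2.799651, 3.817797)
  k2 = (-0.244225, 4.120603)
  → (-2.650074, 3.960531)
(p(0.74), q(0.74)) ≈ (-2.6501, 3.9605)

-2.6501, 3.9605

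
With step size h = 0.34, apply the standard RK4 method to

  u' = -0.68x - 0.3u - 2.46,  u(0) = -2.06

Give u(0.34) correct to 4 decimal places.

RK4: k1 = f(x_n, u_n); k2 = f(x_n + h/2, u_n + (h/2)·k1); k3 = f(x_n + h/2, u_n + (h/2)·k2); k4 = f(x_n + h, u_n + h·k3); u_{n+1} = u_n + (h/6)·(k1 + 2k2 + 2k3 + k4).
x=0.000000, u=-2.060000:
  k1 = f(0.000000, -2.060000) = -1.842000
  k2 = f(0.170000, -2.373140) = -1.863658
  k3 = f(0.170000, -2.376822) = -1.862553
  k4 = f(0.340000, -2.693268) = -1.883220
  u ← -2.060000 + (0.34/6)·(k1 + 2k2 + 2k3 + k4) = -2.693400
u(0.34) ≈ -2.6934

-2.6934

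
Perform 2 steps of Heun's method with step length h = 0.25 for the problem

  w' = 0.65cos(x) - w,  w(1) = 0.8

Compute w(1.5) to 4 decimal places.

Heun: k1 = f(x_n, w_n); k2 = f(x_n + h, w_n + h·k1); w_{n+1} = w_n + (h/2)·(k1 + k2).
x=1.000000, w=0.800000:
  k1 = f(1.000000, 0.800000) = -0.448804
  k2 = f(1.250000, 0.687799) = -0.482840
  w ← 0.800000 + (0.25/2)·(-0.448804 + (-0.482840)) = 0.683545
x=1.250000, w=0.683545:
  k1 = f(1.250000, 0.683545) = -0.478585
  k2 = f(1.500000, 0.563898) = -0.517919
  w ← 0.683545 + (0.25/2)·(-0.478585 + (-0.517919)) = 0.558982
w(1.5) ≈ 0.5590

0.5590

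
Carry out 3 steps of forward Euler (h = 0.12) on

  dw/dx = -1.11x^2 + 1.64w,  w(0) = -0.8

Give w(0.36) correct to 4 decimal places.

-1.3813

Euler: w_{n+1} = w_n + h·f(x_n, w_n).
x=0.000000, w=-0.800000: f=-1.312000 → w ← -0.800000 + 0.12·(-1.312000) = -0.957440
x=0.120000, w=-0.957440: f=-1.586186 → w ← -0.957440 + 0.12·(-1.586186) = -1.147782
x=0.240000, w=-1.147782: f=-1.946299 → w ← -1.147782 + 0.12·(-1.946299) = -1.381338
w(0.36) ≈ -1.3813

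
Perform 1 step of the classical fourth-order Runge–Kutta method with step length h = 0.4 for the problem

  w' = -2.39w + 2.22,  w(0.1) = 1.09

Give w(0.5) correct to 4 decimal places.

RK4: k1 = f(t_n, w_n); k2 = f(t_n + h/2, w_n + (h/2)·k1); k3 = f(t_n + h/2, w_n + (h/2)·k2); k4 = f(t_n + h, w_n + h·k3); w_{n+1} = w_n + (h/6)·(k1 + 2k2 + 2k3 + k4).
t=0.100000, w=1.090000:
  k1 = f(0.100000, 1.090000) = -0.385100
  k2 = f(0.300000, 1.012980) = -0.201022
  k3 = f(0.300000, 1.049796) = -0.289011
  k4 = f(0.500000, 0.974395) = -0.108805
  w ← 1.090000 + (0.4/6)·(k1 + 2k2 + 2k3 + k4) = 0.991735
w(0.5) ≈ 0.9917

0.9917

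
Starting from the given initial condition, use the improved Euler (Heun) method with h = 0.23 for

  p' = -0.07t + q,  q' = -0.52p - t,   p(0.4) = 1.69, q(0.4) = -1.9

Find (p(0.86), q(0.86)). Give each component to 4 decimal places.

Heun on (p,q): k1 = f(t_n, state_n); k2 = f(t_n + h, state_n + h·k1); state_{n+1} = state_n + (h/2)·(k1 + k2).
0.400000: (1.690000, -1.900000)
  k1 = (-1.928000, -1.278800)
  predictor → (1.246560, -2.194124)
  k2 = (-2.238224, -1.278211)
  → (1.210884, -2.194056)
0.630000: (1.210884, -2.194056)
  k1 = (-2.238156, -1.259660)
  predictor → (0.696108, -2.483778)
  k2 = (-2.543978, -1.221976)
  → (0.660939, -2.479444)
(p(0.86), q(0.86)) ≈ (0.6609, -2.4794)

0.6609, -2.4794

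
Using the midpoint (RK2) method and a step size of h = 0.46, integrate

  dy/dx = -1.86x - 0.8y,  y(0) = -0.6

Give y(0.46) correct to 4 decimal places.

-0.6166

Midpoint: k1 = f(x_n, y_n); k2 = f(x_n + h/2, y_n + (h/2)·k1); y_{n+1} = y_n + h·k2.
x=0.000000, y=-0.600000:
  k1 = f(0.000000, -0.600000) = 0.480000
  k2 = f(0.230000, -0.489600) = -0.036120
  y ← -0.600000 + 0.46·(-0.036120) = -0.616615
y(0.46) ≈ -0.6166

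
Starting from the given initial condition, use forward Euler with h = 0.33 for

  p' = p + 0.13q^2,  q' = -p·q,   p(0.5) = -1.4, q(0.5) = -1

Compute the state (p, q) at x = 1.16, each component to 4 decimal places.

-2.3277, -2.3396

Euler on (p,q): p_{n+1} = p_n + h·p', q_{n+1} = q_n + h·q'.
0.500000: (-1.400000, -1.000000); f=(-1.270000, -1.400000) → (-1.819100, -1.462000)
0.830000: (-1.819100, -1.462000); f=(-1.541232, -2.659524) → (-2.327707, -2.339643)
(p(1.16), q(1.16)) ≈ (-2.3277, -2.3396)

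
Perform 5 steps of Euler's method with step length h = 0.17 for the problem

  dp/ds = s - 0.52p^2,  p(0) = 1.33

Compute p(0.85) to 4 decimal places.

Euler: p_{n+1} = p_n + h·f(s_n, p_n).
s=0.000000, p=1.330000: f=-0.919828 → p ← 1.330000 + 0.17·(-0.919828) = 1.173629
s=0.170000, p=1.173629: f=-0.546251 → p ← 1.173629 + 0.17·(-0.546251) = 1.080767
s=0.340000, p=1.080767: f=-0.267389 → p ← 1.080767 + 0.17·(-0.267389) = 1.035310
s=0.510000, p=1.035310: f=-0.047371 → p ← 1.035310 + 0.17·(-0.047371) = 1.027257
s=0.680000, p=1.027257: f=0.131266 → p ← 1.027257 + 0.17·0.131266 = 1.049573
p(0.85) ≈ 1.0496

1.0496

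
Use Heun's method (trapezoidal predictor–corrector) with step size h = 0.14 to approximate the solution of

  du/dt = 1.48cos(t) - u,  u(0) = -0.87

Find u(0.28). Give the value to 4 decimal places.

-0.3037

Heun: k1 = f(t_n, u_n); k2 = f(t_n + h, u_n + h·k1); u_{n+1} = u_n + (h/2)·(k1 + k2).
t=0.000000, u=-0.870000:
  k1 = f(0.000000, -0.870000) = 2.350000
  k2 = f(0.140000, -0.541000) = 2.006520
  u ← -0.870000 + (0.14/2)·(2.350000 + 2.006520) = -0.565044
t=0.140000, u=-0.565044:
  k1 = f(0.140000, -0.565044) = 2.030563
  k2 = f(0.280000, -0.280765) = 1.703127
  u ← -0.565044 + (0.14/2)·(2.030563 + 1.703127) = -0.303685
u(0.28) ≈ -0.3037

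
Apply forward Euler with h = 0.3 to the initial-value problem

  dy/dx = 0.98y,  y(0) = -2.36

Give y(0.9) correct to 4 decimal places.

Euler: y_{n+1} = y_n + h·f(x_n, y_n).
x=0.000000, y=-2.360000: f=-2.312800 → y ← -2.360000 + 0.3·(-2.312800) = -3.053840
x=0.300000, y=-3.053840: f=-2.992763 → y ← -3.053840 + 0.3·(-2.992763) = -3.951669
x=0.600000, y=-3.951669: f=-3.872636 → y ← -3.951669 + 0.3·(-3.872636) = -5.113460
y(0.9) ≈ -5.1135

-5.1135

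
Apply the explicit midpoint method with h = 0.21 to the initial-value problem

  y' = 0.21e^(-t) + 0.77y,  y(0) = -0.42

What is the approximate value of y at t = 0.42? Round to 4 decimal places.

-0.4937

Midpoint: k1 = f(t_n, y_n); k2 = f(t_n + h/2, y_n + (h/2)·k1); y_{n+1} = y_n + h·k2.
t=0.000000, y=-0.420000:
  k1 = f(0.000000, -0.420000) = -0.113400
  k2 = f(0.105000, -0.431907) = -0.143500
  y ← -0.420000 + 0.21·(-0.143500) = -0.450135
t=0.210000, y=-0.450135:
  k1 = f(0.210000, -0.450135) = -0.176381
  k2 = f(0.315000, -0.468655) = -0.207609
  y ← -0.450135 + 0.21·(-0.207609) = -0.493733
y(0.42) ≈ -0.4937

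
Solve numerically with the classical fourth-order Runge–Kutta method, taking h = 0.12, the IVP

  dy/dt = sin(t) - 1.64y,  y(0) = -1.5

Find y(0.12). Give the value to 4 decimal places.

-1.2253

RK4: k1 = f(t_n, y_n); k2 = f(t_n + h/2, y_n + (h/2)·k1); k3 = f(t_n + h/2, y_n + (h/2)·k2); k4 = f(t_n + h, y_n + h·k3); y_{n+1} = y_n + (h/6)·(k1 + 2k2 + 2k3 + k4).
t=0.000000, y=-1.500000:
  k1 = f(0.000000, -1.500000) = 2.460000
  k2 = f(0.060000, -1.352400) = 2.277900
  k3 = f(0.060000, -1.363326) = 2.295819
  k4 = f(0.120000, -1.224502) = 2.127895
  y ← -1.500000 + (0.12/6)·(k1 + 2k2 + 2k3 + k4) = -1.225293
y(0.12) ≈ -1.2253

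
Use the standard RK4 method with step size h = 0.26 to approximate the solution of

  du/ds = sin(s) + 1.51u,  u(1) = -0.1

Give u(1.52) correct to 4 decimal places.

0.5160

RK4: k1 = f(s_n, u_n); k2 = f(s_n + h/2, u_n + (h/2)·k1); k3 = f(s_n + h/2, u_n + (h/2)·k2); k4 = f(s_n + h, u_n + h·k3); u_{n+1} = u_n + (h/6)·(k1 + 2k2 + 2k3 + k4).
s=1.000000, u=-0.100000:
  k1 = f(1.000000, -0.100000) = 0.690471
  k2 = f(1.130000, -0.010239) = 0.888952
  k3 = f(1.130000, 0.015564) = 0.927913
  k4 = f(1.260000, 0.141257) = 1.165389
  u ← -0.100000 + (0.26/6)·(k1 + 2k2 + 2k3 + k4) = 0.137882
s=1.260000, u=0.137882:
  k1 = f(1.260000, 0.137882) = 1.160293
  k2 = f(1.390000, 0.288720) = 1.419668
  k3 = f(1.390000, 0.322439) = 1.470584
  k4 = f(1.520000, 0.520234) = 1.784264
  u ← 0.137882 + (0.26/6)·(k1 + 2k2 + 2k3 + k4) = 0.515968
u(1.52) ≈ 0.5160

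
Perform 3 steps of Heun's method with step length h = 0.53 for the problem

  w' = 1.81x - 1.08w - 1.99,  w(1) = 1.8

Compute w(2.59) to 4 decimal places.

1.6741

Heun: k1 = f(x_n, w_n); k2 = f(x_n + h, w_n + h·k1); w_{n+1} = w_n + (h/2)·(k1 + k2).
x=1.000000, w=1.800000:
  k1 = f(1.000000, 1.800000) = -2.124000
  k2 = f(1.530000, 0.674280) = 0.051078
  w ← 1.800000 + (0.53/2)·(-2.124000 + 0.051078) = 1.250676
x=1.530000, w=1.250676:
  k1 = f(1.530000, 1.250676) = -0.571430
  k2 = f(2.060000, 0.947818) = 0.714957
  w ← 1.250676 + (0.53/2)·(-0.571430 + 0.714957) = 1.288710
x=2.060000, w=1.288710:
  k1 = f(2.060000, 1.288710) = 0.346793
  k2 = f(2.590000, 1.472510) = 1.107589
  w ← 1.288710 + (0.53/2)·(0.346793 + 1.107589) = 1.674121
w(2.59) ≈ 1.6741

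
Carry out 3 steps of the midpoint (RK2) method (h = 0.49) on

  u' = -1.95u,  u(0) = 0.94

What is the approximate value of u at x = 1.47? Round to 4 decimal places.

Midpoint: k1 = f(x_n, u_n); k2 = f(x_n + h/2, u_n + (h/2)·k1); u_{n+1} = u_n + h·k2.
x=0.000000, u=0.940000:
  k1 = f(0.000000, 0.940000) = -1.833000
  k2 = f(0.245000, 0.490915) = -0.957284
  u ← 0.940000 + 0.49·(-0.957284) = 0.470931
x=0.490000, u=0.470931:
  k1 = f(0.490000, 0.470931) = -0.918315
  k2 = f(0.735000, 0.245944) = -0.479590
  u ← 0.470931 + 0.49·(-0.479590) = 0.235932
x=0.980000, u=0.235932:
  k1 = f(0.980000, 0.235932) = -0.460067
  k2 = f(1.225000, 0.123215) = -0.240270
  u ← 0.235932 + 0.49·(-0.240270) = 0.118199
u(1.47) ≈ 0.1182

0.1182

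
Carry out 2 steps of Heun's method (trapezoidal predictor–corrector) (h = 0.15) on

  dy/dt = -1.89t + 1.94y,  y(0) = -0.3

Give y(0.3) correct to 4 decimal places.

Heun: k1 = f(t_n, y_n); k2 = f(t_n + h, y_n + h·k1); y_{n+1} = y_n + (h/2)·(k1 + k2).
t=0.000000, y=-0.300000:
  k1 = f(0.000000, -0.300000) = -0.582000
  k2 = f(0.150000, -0.387300) = -1.034862
  y ← -0.300000 + (0.15/2)·(-0.582000 + (-1.034862)) = -0.421265
t=0.150000, y=-0.421265:
  k1 = f(0.150000, -0.421265) = -1.100753
  k2 = f(0.300000, -0.586378) = -1.704573
  y ← -0.421265 + (0.15/2)·(-1.100753 + (-1.704573)) = -0.631664
y(0.3) ≈ -0.6317

-0.6317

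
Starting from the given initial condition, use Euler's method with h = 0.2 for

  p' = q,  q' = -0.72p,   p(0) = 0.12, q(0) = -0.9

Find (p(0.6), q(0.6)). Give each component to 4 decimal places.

Euler on (p,q): p_{n+1} = p_n + h·p', q_{n+1} = q_n + h·q'.
0.000000: (0.120000, -0.900000); f=(-0.900000, -0.086400) → (-0.060000, -0.917280)
0.200000: (-0.060000, -0.917280); f=(-0.917280, 0.043200) → (-0.243456, -0.908640)
0.400000: (-0.243456, -0.908640); f=(-0.908640, 0.175288) → (-0.425184, -0.873582)
(p(0.6), q(0.6)) ≈ (-0.4252, -0.8736)

-0.4252, -0.8736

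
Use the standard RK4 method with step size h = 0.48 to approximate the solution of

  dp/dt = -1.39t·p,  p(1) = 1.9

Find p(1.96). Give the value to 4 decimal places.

0.2753

RK4: k1 = f(t_n, p_n); k2 = f(t_n + h/2, p_n + (h/2)·k1); k3 = f(t_n + h/2, p_n + (h/2)·k2); k4 = f(t_n + h, p_n + h·k3); p_{n+1} = p_n + (h/6)·(k1 + 2k2 + 2k3 + k4).
t=1.000000, p=1.900000:
  k1 = f(1.000000, 1.900000) = -2.641000
  k2 = f(1.240000, 1.266160) = -2.182353
  k3 = f(1.240000, 1.376235) = -2.372079
  k4 = f(1.480000, 0.761402) = -1.566356
  p ← 1.900000 + (0.48/6)·(k1 + 2k2 + 2k3 + k4) = 0.834702
t=1.480000, p=0.834702:
  k1 = f(1.480000, 0.834702) = -1.717150
  k2 = f(1.720000, 0.422586) = -1.010320
  k3 = f(1.720000, 0.592226) = -1.415893
  k4 = f(1.960000, 0.155074) = -0.422483
  p ← 0.834702 + (0.48/6)·(k1 + 2k2 + 2k3 + k4) = 0.275338
p(1.96) ≈ 0.2753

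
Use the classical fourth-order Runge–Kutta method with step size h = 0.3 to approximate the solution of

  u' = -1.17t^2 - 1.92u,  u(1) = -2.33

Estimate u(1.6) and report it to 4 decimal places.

RK4: k1 = f(t_n, u_n); k2 = f(t_n + h/2, u_n + (h/2)·k1); k3 = f(t_n + h/2, u_n + (h/2)·k2); k4 = f(t_n + h, u_n + h·k3); u_{n+1} = u_n + (h/6)·(k1 + 2k2 + 2k3 + k4).
t=1.000000, u=-2.330000:
  k1 = f(1.000000, -2.330000) = 3.303600
  k2 = f(1.150000, -1.834460) = 1.974838
  k3 = f(1.150000, -2.033774) = 2.357522
  k4 = f(1.300000, -1.622744) = 1.138368
  u ← -2.330000 + (0.3/6)·(k1 + 2k2 + 2k3 + k4) = -1.674666
t=1.300000, u=-1.674666:
  k1 = f(1.300000, -1.674666) = 1.238058
  k2 = f(1.450000, -1.488957) = 0.398872
  k3 = f(1.450000, -1.614835) = 0.640558
  k4 = f(1.600000, -1.482498) = -0.148803
  u ← -1.674666 + (0.3/6)·(k1 + 2k2 + 2k3 + k4) = -1.516260
u(1.6) ≈ -1.5163

-1.5163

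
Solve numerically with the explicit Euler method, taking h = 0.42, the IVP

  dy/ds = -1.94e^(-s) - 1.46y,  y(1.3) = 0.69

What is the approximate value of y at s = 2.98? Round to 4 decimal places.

-0.1193

Euler: y_{n+1} = y_n + h·f(s_n, y_n).
s=1.300000, y=0.690000: f=-1.536112 → y ← 0.690000 + 0.42·(-1.536112) = 0.044833
s=1.720000, y=0.044833: f=-0.412845 → y ← 0.044833 + 0.42·(-0.412845) = -0.128562
s=2.140000, y=-0.128562: f=-0.040550 → y ← -0.128562 + 0.42·(-0.040550) = -0.145593
s=2.560000, y=-0.145593: f=0.062594 → y ← -0.145593 + 0.42·0.062594 = -0.119303
y(2.98) ≈ -0.1193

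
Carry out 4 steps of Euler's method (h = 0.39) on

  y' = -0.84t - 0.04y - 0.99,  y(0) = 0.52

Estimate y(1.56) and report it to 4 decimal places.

Euler: y_{n+1} = y_n + h·f(t_n, y_n).
t=0.000000, y=0.520000: f=-1.010800 → y ← 0.520000 + 0.39·(-1.010800) = 0.125788
t=0.390000, y=0.125788: f=-1.322632 → y ← 0.125788 + 0.39·(-1.322632) = -0.390038
t=0.780000, y=-0.390038: f=-1.629598 → y ← -0.390038 + 0.39·(-1.629598) = -1.025582
t=1.170000, y=-1.025582: f=-1.931777 → y ← -1.025582 + 0.39·(-1.931777) = -1.778975
y(1.56) ≈ -1.7790

-1.7790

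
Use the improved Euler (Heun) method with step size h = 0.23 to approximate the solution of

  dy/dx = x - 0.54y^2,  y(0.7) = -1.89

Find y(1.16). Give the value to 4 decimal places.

Heun: k1 = f(x_n, y_n); k2 = f(x_n + h, y_n + h·k1); y_{n+1} = y_n + (h/2)·(k1 + k2).
x=0.700000, y=-1.890000:
  k1 = f(0.700000, -1.890000) = -1.228934
  k2 = f(0.930000, -2.172655) = -1.619032
  y ← -1.890000 + (0.23/2)·(-1.228934 + (-1.619032)) = -2.217516
x=0.930000, y=-2.217516:
  k1 = f(0.930000, -2.217516) = -1.725384
  k2 = f(1.160000, -2.614354) = -2.530818
  y ← -2.217516 + (0.23/2)·(-1.725384 + (-2.530818)) = -2.706979
y(1.16) ≈ -2.7070

-2.7070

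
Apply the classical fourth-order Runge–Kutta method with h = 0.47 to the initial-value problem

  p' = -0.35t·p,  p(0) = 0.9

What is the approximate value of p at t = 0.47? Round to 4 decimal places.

RK4: k1 = f(t_n, p_n); k2 = f(t_n + h/2, p_n + (h/2)·k1); k3 = f(t_n + h/2, p_n + (h/2)·k2); k4 = f(t_n + h, p_n + h·k3); p_{n+1} = p_n + (h/6)·(k1 + 2k2 + 2k3 + k4).
t=0.000000, p=0.900000:
  k1 = f(0.000000, 0.900000) = 0.000000
  k2 = f(0.235000, 0.900000) = -0.074025
  k3 = f(0.235000, 0.882604) = -0.072594
  k4 = f(0.470000, 0.865881) = -0.142437
  p ← 0.900000 + (0.47/6)·(k1 + 2k2 + 2k3 + k4) = 0.865872
p(0.47) ≈ 0.8659

0.8659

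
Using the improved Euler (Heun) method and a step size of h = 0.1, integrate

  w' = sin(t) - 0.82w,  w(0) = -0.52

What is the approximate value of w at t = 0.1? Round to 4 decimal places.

Heun: k1 = f(t_n, w_n); k2 = f(t_n + h, w_n + h·k1); w_{n+1} = w_n + (h/2)·(k1 + k2).
t=0.000000, w=-0.520000:
  k1 = f(0.000000, -0.520000) = 0.426400
  k2 = f(0.100000, -0.477360) = 0.491269
  w ← -0.520000 + (0.1/2)·(0.426400 + 0.491269) = -0.474117
w(0.1) ≈ -0.4741

-0.4741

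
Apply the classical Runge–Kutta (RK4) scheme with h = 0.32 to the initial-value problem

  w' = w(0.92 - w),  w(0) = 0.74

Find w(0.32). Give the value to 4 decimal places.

RK4: k1 = f(s_n, w_n); k2 = f(s_n + h/2, w_n + (h/2)·k1); k3 = f(s_n + h/2, w_n + (h/2)·k2); k4 = f(s_n + h, w_n + h·k3); w_{n+1} = w_n + (h/6)·(k1 + 2k2 + 2k3 + k4).
s=0.000000, w=0.740000:
  k1 = f(0.000000, 0.740000) = 0.133200
  k2 = f(0.160000, 0.761312) = 0.120811
  k3 = f(0.160000, 0.759330) = 0.122002
  k4 = f(0.320000, 0.779041) = 0.109813
  w ← 0.740000 + (0.32/6)·(k1 + 2k2 + 2k3 + k4) = 0.778861
w(0.32) ≈ 0.7789

0.7789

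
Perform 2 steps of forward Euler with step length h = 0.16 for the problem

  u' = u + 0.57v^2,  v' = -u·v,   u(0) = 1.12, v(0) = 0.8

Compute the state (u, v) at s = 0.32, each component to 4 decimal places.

1.6141, 0.5140

Euler on (u,v): u_{n+1} = u_n + h·u', v_{n+1} = v_n + h·v'.
0.000000: (1.120000, 0.800000); f=(1.484800, -0.896000) → (1.357568, 0.656640)
0.160000: (1.357568, 0.656640); f=(1.603338, -0.891433) → (1.614102, 0.514011)
(u(0.32), v(0.32)) ≈ (1.6141, 0.5140)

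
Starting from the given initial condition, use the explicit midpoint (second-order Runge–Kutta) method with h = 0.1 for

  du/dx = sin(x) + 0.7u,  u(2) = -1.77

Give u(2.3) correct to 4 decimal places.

-1.9039

Midpoint: k1 = f(x_n, u_n); k2 = f(x_n + h/2, u_n + (h/2)·k1); u_{n+1} = u_n + h·k2.
x=2.000000, u=-1.770000:
  k1 = f(2.000000, -1.770000) = -0.329703
  k2 = f(2.050000, -1.786485) = -0.363177
  u ← -1.770000 + 0.1·(-0.363177) = -1.806318
x=2.100000, u=-1.806318:
  k1 = f(2.100000, -1.806318) = -0.401213
  k2 = f(2.150000, -1.826378) = -0.441566
  u ← -1.806318 + 0.1·(-0.441566) = -1.850474
x=2.200000, u=-1.850474:
  k1 = f(2.200000, -1.850474) = -0.486836
  k2 = f(2.250000, -1.874816) = -0.534298
  u ← -1.850474 + 0.1·(-0.534298) = -1.903904
u(2.3) ≈ -1.9039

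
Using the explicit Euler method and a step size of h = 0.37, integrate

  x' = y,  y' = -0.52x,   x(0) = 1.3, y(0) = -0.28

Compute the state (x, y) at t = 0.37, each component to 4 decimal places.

Euler on (x,y): x_{n+1} = x_n + h·x', y_{n+1} = y_n + h·y'.
0.000000: (1.300000, -0.280000); f=(-0.280000, -0.676000) → (1.196400, -0.530120)
(x(0.37), y(0.37)) ≈ (1.1964, -0.5301)

1.1964, -0.5301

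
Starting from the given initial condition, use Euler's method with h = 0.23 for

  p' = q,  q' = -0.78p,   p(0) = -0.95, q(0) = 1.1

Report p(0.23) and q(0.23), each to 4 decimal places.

-0.6970, 1.2704

Euler on (p,q): p_{n+1} = p_n + h·p', q_{n+1} = q_n + h·q'.
0.000000: (-0.950000, 1.100000); f=(1.100000, 0.741000) → (-0.697000, 1.270430)
(p(0.23), q(0.23)) ≈ (-0.6970, 1.2704)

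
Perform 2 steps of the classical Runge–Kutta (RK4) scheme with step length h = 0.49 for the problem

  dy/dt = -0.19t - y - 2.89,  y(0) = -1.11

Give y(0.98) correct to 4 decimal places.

-2.2890

RK4: k1 = f(t_n, y_n); k2 = f(t_n + h/2, y_n + (h/2)·k1); k3 = f(t_n + h/2, y_n + (h/2)·k2); k4 = f(t_n + h, y_n + h·k3); y_{n+1} = y_n + (h/6)·(k1 + 2k2 + 2k3 + k4).
t=0.000000, y=-1.110000:
  k1 = f(0.000000, -1.110000) = -1.780000
  k2 = f(0.245000, -1.546100) = -1.390450
  k3 = f(0.245000, -1.450660) = -1.485890
  k4 = f(0.490000, -1.838086) = -1.145014
  y ← -1.110000 + (0.49/6)·(k1 + 2k2 + 2k3 + k4) = -1.818678
t=0.490000, y=-1.818678:
  k1 = f(0.490000, -1.818678) = -1.164422
  k2 = f(0.735000, -2.103962) = -0.925688
  k3 = f(0.735000, -2.045472) = -0.984178
  k4 = f(0.980000, -2.300926) = -0.775274
  y ← -1.818678 + (0.49/6)·(k1 + 2k2 + 2k3 + k4) = -2.289032
y(0.98) ≈ -2.2890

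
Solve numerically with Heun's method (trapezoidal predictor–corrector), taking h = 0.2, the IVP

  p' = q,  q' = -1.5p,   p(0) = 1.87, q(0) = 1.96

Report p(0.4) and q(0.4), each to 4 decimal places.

2.4078, 0.6382

Heun on (p,q): k1 = f(s_n, state_n); k2 = f(s_n + h, state_n + h·k1); state_{n+1} = state_n + (h/2)·(k1 + k2).
0.000000: (1.870000, 1.960000)
  k1 = (1.960000, -2.805000)
  predictor → (2.262000, 1.399000)
  k2 = (1.399000, -3.393000)
  → (2.205900, 1.340200)
0.200000: (2.205900, 1.340200)
  k1 = (1.340200, -3.308850)
  predictor → (2.473940, 0.678430)
  k2 = (0.678430, -3.710910)
  → (2.407763, 0.638224)
(p(0.4), q(0.4)) ≈ (2.4078, 0.6382)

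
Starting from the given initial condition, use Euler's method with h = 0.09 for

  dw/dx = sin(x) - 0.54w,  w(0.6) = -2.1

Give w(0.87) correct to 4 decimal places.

Euler: w_{n+1} = w_n + h·f(x_n, w_n).
x=0.600000, w=-2.100000: f=1.698642 → w ← -2.100000 + 0.09·1.698642 = -1.947122
x=0.690000, w=-1.947122: f=1.687983 → w ← -1.947122 + 0.09·1.687983 = -1.795204
x=0.780000, w=-1.795204: f=1.672689 → w ← -1.795204 + 0.09·1.672689 = -1.644662
w(0.87) ≈ -1.6447

-1.6447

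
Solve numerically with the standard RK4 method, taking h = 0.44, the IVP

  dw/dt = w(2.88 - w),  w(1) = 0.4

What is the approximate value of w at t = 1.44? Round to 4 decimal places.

1.0457

RK4: k1 = f(t_n, w_n); k2 = f(t_n + h/2, w_n + (h/2)·k1); k3 = f(t_n + h/2, w_n + (h/2)·k2); k4 = f(t_n + h, w_n + h·k3); w_{n+1} = w_n + (h/6)·(k1 + 2k2 + 2k3 + k4).
t=1.000000, w=0.400000:
  k1 = f(1.000000, 0.400000) = 0.992000
  k2 = f(1.220000, 0.618240) = 1.398311
  k3 = f(1.220000, 0.707628) = 1.537232
  k4 = f(1.440000, 1.076382) = 1.941382
  w ← 0.400000 + (0.44/6)·(k1 + 2k2 + 2k3 + k4) = 1.045661
w(1.44) ≈ 1.0457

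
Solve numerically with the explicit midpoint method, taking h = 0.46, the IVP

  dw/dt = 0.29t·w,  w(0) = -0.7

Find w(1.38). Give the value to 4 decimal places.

-0.9185

Midpoint: k1 = f(t_n, w_n); k2 = f(t_n + h/2, w_n + (h/2)·k1); w_{n+1} = w_n + h·k2.
t=0.000000, w=-0.700000:
  k1 = f(0.000000, -0.700000) = 0.000000
  k2 = f(0.230000, -0.700000) = -0.046690
  w ← -0.700000 + 0.46·(-0.046690) = -0.721477
t=0.460000, w=-0.721477:
  k1 = f(0.460000, -0.721477) = -0.096245
  k2 = f(0.690000, -0.743614) = -0.148797
  w ← -0.721477 + 0.46·(-0.148797) = -0.789924
t=0.920000, w=-0.789924:
  k1 = f(0.920000, -0.789924) = -0.210752
  k2 = f(1.150000, -0.838397) = -0.279605
  w ← -0.789924 + 0.46·(-0.279605) = -0.918543
w(1.38) ≈ -0.9185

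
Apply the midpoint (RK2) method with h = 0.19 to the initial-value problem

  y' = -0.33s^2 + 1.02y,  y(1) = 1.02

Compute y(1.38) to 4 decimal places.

Midpoint: k1 = f(s_n, y_n); k2 = f(s_n + h/2, y_n + (h/2)·k1); y_{n+1} = y_n + h·k2.
s=1.000000, y=1.020000:
  k1 = f(1.000000, 1.020000) = 0.710400
  k2 = f(1.095000, 1.087488) = 0.713560
  y ← 1.020000 + 0.19·0.713560 = 1.155576
s=1.190000, y=1.155576:
  k1 = f(1.190000, 1.155576) = 0.711375
  k2 = f(1.285000, 1.223157) = 0.702716
  y ← 1.155576 + 0.19·0.702716 = 1.289092
y(1.38) ≈ 1.2891

1.2891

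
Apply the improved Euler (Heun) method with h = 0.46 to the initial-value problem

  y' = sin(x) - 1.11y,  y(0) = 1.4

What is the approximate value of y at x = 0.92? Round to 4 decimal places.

Heun: k1 = f(x_n, y_n); k2 = f(x_n + h, y_n + h·k1); y_{n+1} = y_n + (h/2)·(k1 + k2).
x=0.000000, y=1.400000:
  k1 = f(0.000000, 1.400000) = -1.554000
  k2 = f(0.460000, 0.685160) = -0.316579
  y ← 1.400000 + (0.46/2)·(-1.554000 + (-0.316579)) = 0.969767
x=0.460000, y=0.969767:
  k1 = f(0.460000, 0.969767) = -0.632493
  k2 = f(0.920000, 0.678820) = 0.042111
  y ← 0.969767 + (0.46/2)·(-0.632493 + 0.042111) = 0.833979
y(0.92) ≈ 0.8340

0.8340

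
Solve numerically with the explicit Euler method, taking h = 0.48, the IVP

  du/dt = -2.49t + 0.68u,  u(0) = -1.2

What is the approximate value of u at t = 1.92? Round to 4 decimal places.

-7.9666

Euler: u_{n+1} = u_n + h·f(t_n, u_n).
t=0.000000, u=-1.200000: f=-0.816000 → u ← -1.200000 + 0.48·(-0.816000) = -1.591680
t=0.480000, u=-1.591680: f=-2.277542 → u ← -1.591680 + 0.48·(-2.277542) = -2.684900
t=0.960000, u=-2.684900: f=-4.216132 → u ← -2.684900 + 0.48·(-4.216132) = -4.708644
t=1.440000, u=-4.708644: f=-6.787478 → u ← -4.708644 + 0.48·(-6.787478) = -7.966633
u(1.92) ≈ -7.9666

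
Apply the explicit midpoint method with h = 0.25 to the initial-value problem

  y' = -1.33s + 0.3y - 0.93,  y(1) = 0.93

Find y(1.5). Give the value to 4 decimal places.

Midpoint: k1 = f(s_n, y_n); k2 = f(s_n + h/2, y_n + (h/2)·k1); y_{n+1} = y_n + h·k2.
s=1.000000, y=0.930000:
  k1 = f(1.000000, 0.930000) = -1.981000
  k2 = f(1.125000, 0.682375) = -2.221538
  y ← 0.930000 + 0.25·(-2.221538) = 0.374616
s=1.250000, y=0.374616:
  k1 = f(1.250000, 0.374616) = -2.480115
  k2 = f(1.375000, 0.064601) = -2.739370
  y ← 0.374616 + 0.25·(-2.739370) = -0.310227
y(1.5) ≈ -0.3102

-0.3102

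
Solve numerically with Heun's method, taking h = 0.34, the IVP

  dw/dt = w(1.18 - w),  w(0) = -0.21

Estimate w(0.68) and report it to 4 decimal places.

Heun: k1 = f(t_n, w_n); k2 = f(t_n + h, w_n + h·k1); w_{n+1} = w_n + (h/2)·(k1 + k2).
t=0.000000, w=-0.210000:
  k1 = f(0.000000, -0.210000) = -0.291900
  k2 = f(0.340000, -0.309246) = -0.460543
  w ← -0.210000 + (0.34/2)·(-0.291900 + (-0.460543)) = -0.337915
t=0.340000, w=-0.337915:
  k1 = f(0.340000, -0.337915) = -0.512927
  k2 = f(0.680000, -0.512311) = -0.866989
  w ← -0.337915 + (0.34/2)·(-0.512927 + (-0.866989)) = -0.572501
w(0.68) ≈ -0.5725

-0.5725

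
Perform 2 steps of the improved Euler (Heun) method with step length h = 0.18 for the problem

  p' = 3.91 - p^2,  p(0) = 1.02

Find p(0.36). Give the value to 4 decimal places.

Heun: k1 = f(x_n, p_n); k2 = f(x_n + h, p_n + h·k1); p_{n+1} = p_n + (h/2)·(k1 + k2).
x=0.000000, p=1.020000:
  k1 = f(0.000000, 1.020000) = 2.869600
  k2 = f(0.180000, 1.536528) = 1.549082
  p ← 1.020000 + (0.18/2)·(2.869600 + 1.549082) = 1.417681
x=0.180000, p=1.417681:
  k1 = f(0.180000, 1.417681) = 1.900180
  k2 = f(0.360000, 1.759714) = 0.813408
  p ← 1.417681 + (0.18/2)·(1.900180 + 0.813408) = 1.661904
p(0.36) ≈ 1.6619

1.6619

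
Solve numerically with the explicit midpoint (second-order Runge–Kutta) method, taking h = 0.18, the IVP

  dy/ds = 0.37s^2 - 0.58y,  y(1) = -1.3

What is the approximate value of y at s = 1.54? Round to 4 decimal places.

-0.6636

Midpoint: k1 = f(s_n, y_n); k2 = f(s_n + h/2, y_n + (h/2)·k1); y_{n+1} = y_n + h·k2.
s=1.000000, y=-1.300000:
  k1 = f(1.000000, -1.300000) = 1.124000
  k2 = f(1.090000, -1.198840) = 1.134924
  y ← -1.300000 + 0.18·1.134924 = -1.095714
s=1.180000, y=-1.095714:
  k1 = f(1.180000, -1.095714) = 1.150702
  k2 = f(1.270000, -0.992150) = 1.172220
  y ← -1.095714 + 0.18·1.172220 = -0.884714
s=1.360000, y=-0.884714:
  k1 = f(1.360000, -0.884714) = 1.197486
  k2 = f(1.450000, -0.776940) = 1.228550
  y ← -0.884714 + 0.18·1.228550 = -0.663575
y(1.54) ≈ -0.6636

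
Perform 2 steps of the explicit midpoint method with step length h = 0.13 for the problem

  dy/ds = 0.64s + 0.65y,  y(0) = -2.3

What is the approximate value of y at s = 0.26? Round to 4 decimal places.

-2.7004

Midpoint: k1 = f(s_n, y_n); k2 = f(s_n + h/2, y_n + (h/2)·k1); y_{n+1} = y_n + h·k2.
s=0.000000, y=-2.300000:
  k1 = f(0.000000, -2.300000) = -1.495000
  k2 = f(0.065000, -2.397175) = -1.516564
  y ← -2.300000 + 0.13·(-1.516564) = -2.497153
s=0.130000, y=-2.497153:
  k1 = f(0.130000, -2.497153) = -1.539950
  k2 = f(0.195000, -2.597250) = -1.563413
  y ← -2.497153 + 0.13·(-1.563413) = -2.700397
y(0.26) ≈ -2.7004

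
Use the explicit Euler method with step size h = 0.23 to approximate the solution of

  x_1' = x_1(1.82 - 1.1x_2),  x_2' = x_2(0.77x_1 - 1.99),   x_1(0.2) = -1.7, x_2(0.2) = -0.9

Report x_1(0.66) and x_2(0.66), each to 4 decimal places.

Euler on (x_1,x_2): x_1_{n+1} = x_1_n + h·x_1', x_2_{n+1} = x_2_n + h·x_2'.
0.200000: (-1.700000, -0.900000); f=(-4.777000, 2.969100) → (-2.798710, -0.217107)
0.430000: (-2.798710, -0.217107); f=(-5.762034, 0.899910) → (-4.123978, -0.010128)
(x_1(0.66), x_2(0.66)) ≈ (-4.1240, -0.0101)

-4.1240, -0.0101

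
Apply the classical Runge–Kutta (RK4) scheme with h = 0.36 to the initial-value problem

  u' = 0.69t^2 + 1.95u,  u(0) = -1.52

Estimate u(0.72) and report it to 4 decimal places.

RK4: k1 = f(t_n, u_n); k2 = f(t_n + h/2, u_n + (h/2)·k1); k3 = f(t_n + h/2, u_n + (h/2)·k2); k4 = f(t_n + h, u_n + h·k3); u_{n+1} = u_n + (h/6)·(k1 + 2k2 + 2k3 + k4).
t=0.000000, u=-1.520000:
  k1 = f(0.000000, -1.520000) = -2.964000
  k2 = f(0.180000, -2.053520) = -3.982008
  k3 = f(0.180000, -2.236761) = -4.339329
  k4 = f(0.360000, -3.082158) = -5.920785
  u ← -1.520000 + (0.36/6)·(k1 + 2k2 + 2k3 + k4) = -3.051648
t=0.360000, u=-3.051648:
  k1 = f(0.360000, -3.051648) = -5.861289
  k2 = f(0.540000, -4.106679) = -7.806821
  k3 = f(0.540000, -4.456875) = -8.489703
  k4 = f(0.720000, -6.107941) = -11.552788
  u ← -3.051648 + (0.36/6)·(k1 + 2k2 + 2k3 + k4) = -6.052075
u(0.72) ≈ -6.0521

-6.0521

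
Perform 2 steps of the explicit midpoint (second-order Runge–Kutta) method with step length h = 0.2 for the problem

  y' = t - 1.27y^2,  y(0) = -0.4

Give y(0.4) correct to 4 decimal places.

-0.4114

Midpoint: k1 = f(t_n, y_n); k2 = f(t_n + h/2, y_n + (h/2)·k1); y_{n+1} = y_n + h·k2.
t=0.000000, y=-0.400000:
  k1 = f(0.000000, -0.400000) = -0.203200
  k2 = f(0.100000, -0.420320) = -0.124370
  y ← -0.400000 + 0.2·(-0.124370) = -0.424874
t=0.200000, y=-0.424874:
  k1 = f(0.200000, -0.424874) = -0.029258
  k2 = f(0.300000, -0.427800) = 0.067574
  y ← -0.424874 + 0.2·0.067574 = -0.411359
y(0.4) ≈ -0.4114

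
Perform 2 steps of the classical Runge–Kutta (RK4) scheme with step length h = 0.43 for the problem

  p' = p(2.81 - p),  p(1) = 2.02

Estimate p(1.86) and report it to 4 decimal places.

2.7103

RK4: k1 = f(x_n, p_n); k2 = f(x_n + h/2, p_n + (h/2)·k1); k3 = f(x_n + h/2, p_n + (h/2)·k2); k4 = f(x_n + h, p_n + h·k3); p_{n+1} = p_n + (h/6)·(k1 + 2k2 + 2k3 + k4).
x=1.000000, p=2.020000:
  k1 = f(1.000000, 2.020000) = 1.595800
  k2 = f(1.215000, 2.363097) = 1.056075
  k3 = f(1.215000, 2.247056) = 1.264966
  k4 = f(1.430000, 2.563936) = 0.630893
  p ← 2.020000 + (0.43/6)·(k1 + 2k2 + 2k3 + k4) = 2.512262
x=1.430000, p=2.512262:
  k1 = f(1.430000, 2.512262) = 0.747995
  k2 = f(1.645000, 2.673081) = 0.365995
  k3 = f(1.645000, 2.590951) = 0.567545
  k4 = f(1.860000, 2.756307) = 0.147996
  p ← 2.512262 + (0.43/6)·(k1 + 2k2 + 2k3 + k4) = 2.710282
p(1.86) ≈ 2.7103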